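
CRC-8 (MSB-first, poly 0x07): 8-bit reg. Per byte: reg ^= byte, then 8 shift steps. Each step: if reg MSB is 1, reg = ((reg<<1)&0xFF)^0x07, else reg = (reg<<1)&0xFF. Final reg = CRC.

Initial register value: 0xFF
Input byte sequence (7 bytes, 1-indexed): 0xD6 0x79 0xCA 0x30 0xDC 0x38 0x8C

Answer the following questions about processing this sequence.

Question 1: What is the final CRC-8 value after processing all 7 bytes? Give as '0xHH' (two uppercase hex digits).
After byte 1 (0xD6): reg=0xDF
After byte 2 (0x79): reg=0x7B
After byte 3 (0xCA): reg=0x1E
After byte 4 (0x30): reg=0xCA
After byte 5 (0xDC): reg=0x62
After byte 6 (0x38): reg=0x81
After byte 7 (0x8C): reg=0x23

Answer: 0x23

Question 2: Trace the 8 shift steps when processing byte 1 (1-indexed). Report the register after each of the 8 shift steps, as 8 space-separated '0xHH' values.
Answer: 0x52 0xA4 0x4F 0x9E 0x3B 0x76 0xEC 0xDF

Derivation:
Register before byte 1: 0xFF
After XOR with byte 0xD6: 0x29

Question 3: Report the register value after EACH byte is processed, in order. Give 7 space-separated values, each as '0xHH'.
0xDF 0x7B 0x1E 0xCA 0x62 0x81 0x23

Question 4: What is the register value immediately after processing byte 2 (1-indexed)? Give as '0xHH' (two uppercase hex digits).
After byte 1 (0xD6): reg=0xDF
After byte 2 (0x79): reg=0x7B

Answer: 0x7B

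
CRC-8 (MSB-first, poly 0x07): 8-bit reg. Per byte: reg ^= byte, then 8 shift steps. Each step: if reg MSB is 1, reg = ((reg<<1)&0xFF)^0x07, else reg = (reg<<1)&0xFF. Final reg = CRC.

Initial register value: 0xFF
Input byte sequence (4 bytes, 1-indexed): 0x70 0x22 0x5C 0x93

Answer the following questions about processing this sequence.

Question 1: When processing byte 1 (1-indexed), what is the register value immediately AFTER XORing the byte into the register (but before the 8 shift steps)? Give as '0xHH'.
Register before byte 1: 0xFF
Byte 1: 0x70
0xFF XOR 0x70 = 0x8F

Answer: 0x8F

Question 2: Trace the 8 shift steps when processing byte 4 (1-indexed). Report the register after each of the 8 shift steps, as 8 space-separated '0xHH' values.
After byte 1 (0x70): reg=0xA4
After byte 2 (0x22): reg=0x9B
After byte 3 (0x5C): reg=0x5B
Register before byte 4: 0x5B
After XOR with byte 0x93: 0xC8

Answer: 0x97 0x29 0x52 0xA4 0x4F 0x9E 0x3B 0x76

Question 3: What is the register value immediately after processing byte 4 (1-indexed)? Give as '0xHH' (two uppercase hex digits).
Answer: 0x76

Derivation:
After byte 1 (0x70): reg=0xA4
After byte 2 (0x22): reg=0x9B
After byte 3 (0x5C): reg=0x5B
After byte 4 (0x93): reg=0x76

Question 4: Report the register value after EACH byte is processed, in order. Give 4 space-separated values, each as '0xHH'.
0xA4 0x9B 0x5B 0x76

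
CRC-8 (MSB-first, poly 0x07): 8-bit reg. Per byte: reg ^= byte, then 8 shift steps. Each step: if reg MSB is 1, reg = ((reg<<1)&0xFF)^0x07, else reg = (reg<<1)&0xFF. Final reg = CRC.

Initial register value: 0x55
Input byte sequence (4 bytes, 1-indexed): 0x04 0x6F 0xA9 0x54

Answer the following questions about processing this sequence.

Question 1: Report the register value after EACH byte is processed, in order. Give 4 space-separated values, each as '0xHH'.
0xB0 0x13 0x2F 0x66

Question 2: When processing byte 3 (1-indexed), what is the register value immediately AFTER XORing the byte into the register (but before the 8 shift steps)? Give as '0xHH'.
Register before byte 3: 0x13
Byte 3: 0xA9
0x13 XOR 0xA9 = 0xBA

Answer: 0xBA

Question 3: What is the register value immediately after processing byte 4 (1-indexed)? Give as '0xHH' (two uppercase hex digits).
Answer: 0x66

Derivation:
After byte 1 (0x04): reg=0xB0
After byte 2 (0x6F): reg=0x13
After byte 3 (0xA9): reg=0x2F
After byte 4 (0x54): reg=0x66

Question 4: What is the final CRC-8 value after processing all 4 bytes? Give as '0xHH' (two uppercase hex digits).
Answer: 0x66

Derivation:
After byte 1 (0x04): reg=0xB0
After byte 2 (0x6F): reg=0x13
After byte 3 (0xA9): reg=0x2F
After byte 4 (0x54): reg=0x66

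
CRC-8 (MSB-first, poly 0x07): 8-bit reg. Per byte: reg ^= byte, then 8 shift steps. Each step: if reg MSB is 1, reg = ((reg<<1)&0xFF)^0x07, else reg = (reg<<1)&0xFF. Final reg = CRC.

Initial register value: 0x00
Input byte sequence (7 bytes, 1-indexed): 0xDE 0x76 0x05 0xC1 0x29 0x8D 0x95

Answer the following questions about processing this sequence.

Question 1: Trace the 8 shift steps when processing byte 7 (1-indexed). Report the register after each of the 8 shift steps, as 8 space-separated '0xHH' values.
After byte 1 (0xDE): reg=0x14
After byte 2 (0x76): reg=0x29
After byte 3 (0x05): reg=0xC4
After byte 4 (0xC1): reg=0x1B
After byte 5 (0x29): reg=0x9E
After byte 6 (0x8D): reg=0x79
Register before byte 7: 0x79
After XOR with byte 0x95: 0xEC

Answer: 0xDF 0xB9 0x75 0xEA 0xD3 0xA1 0x45 0x8A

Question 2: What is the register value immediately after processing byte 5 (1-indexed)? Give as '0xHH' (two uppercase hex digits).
Answer: 0x9E

Derivation:
After byte 1 (0xDE): reg=0x14
After byte 2 (0x76): reg=0x29
After byte 3 (0x05): reg=0xC4
After byte 4 (0xC1): reg=0x1B
After byte 5 (0x29): reg=0x9E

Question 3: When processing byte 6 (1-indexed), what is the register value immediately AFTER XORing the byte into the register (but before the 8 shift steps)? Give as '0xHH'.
Answer: 0x13

Derivation:
Register before byte 6: 0x9E
Byte 6: 0x8D
0x9E XOR 0x8D = 0x13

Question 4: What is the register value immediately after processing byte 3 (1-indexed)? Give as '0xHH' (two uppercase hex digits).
After byte 1 (0xDE): reg=0x14
After byte 2 (0x76): reg=0x29
After byte 3 (0x05): reg=0xC4

Answer: 0xC4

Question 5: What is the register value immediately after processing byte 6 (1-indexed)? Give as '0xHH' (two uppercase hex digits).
After byte 1 (0xDE): reg=0x14
After byte 2 (0x76): reg=0x29
After byte 3 (0x05): reg=0xC4
After byte 4 (0xC1): reg=0x1B
After byte 5 (0x29): reg=0x9E
After byte 6 (0x8D): reg=0x79

Answer: 0x79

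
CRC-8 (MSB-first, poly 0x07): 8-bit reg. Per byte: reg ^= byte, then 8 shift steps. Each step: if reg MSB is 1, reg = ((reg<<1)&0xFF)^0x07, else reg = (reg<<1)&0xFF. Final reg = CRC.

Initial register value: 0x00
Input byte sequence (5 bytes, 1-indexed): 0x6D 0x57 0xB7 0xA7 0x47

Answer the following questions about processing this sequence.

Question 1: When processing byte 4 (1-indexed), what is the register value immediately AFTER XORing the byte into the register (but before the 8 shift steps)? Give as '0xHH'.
Answer: 0x98

Derivation:
Register before byte 4: 0x3F
Byte 4: 0xA7
0x3F XOR 0xA7 = 0x98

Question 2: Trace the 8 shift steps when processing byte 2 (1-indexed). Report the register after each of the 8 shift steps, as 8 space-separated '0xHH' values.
Answer: 0xA6 0x4B 0x96 0x2B 0x56 0xAC 0x5F 0xBE

Derivation:
After byte 1 (0x6D): reg=0x04
Register before byte 2: 0x04
After XOR with byte 0x57: 0x53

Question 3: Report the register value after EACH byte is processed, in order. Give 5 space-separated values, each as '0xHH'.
0x04 0xBE 0x3F 0xC1 0x9B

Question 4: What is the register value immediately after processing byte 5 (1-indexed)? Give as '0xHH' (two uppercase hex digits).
Answer: 0x9B

Derivation:
After byte 1 (0x6D): reg=0x04
After byte 2 (0x57): reg=0xBE
After byte 3 (0xB7): reg=0x3F
After byte 4 (0xA7): reg=0xC1
After byte 5 (0x47): reg=0x9B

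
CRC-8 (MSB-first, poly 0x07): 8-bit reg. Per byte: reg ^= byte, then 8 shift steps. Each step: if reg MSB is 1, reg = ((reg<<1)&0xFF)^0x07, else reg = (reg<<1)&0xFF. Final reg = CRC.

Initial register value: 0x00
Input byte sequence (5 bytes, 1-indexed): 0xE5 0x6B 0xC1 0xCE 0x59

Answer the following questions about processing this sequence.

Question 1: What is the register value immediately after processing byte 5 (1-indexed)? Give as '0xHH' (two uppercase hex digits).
Answer: 0x5C

Derivation:
After byte 1 (0xE5): reg=0xB5
After byte 2 (0x6B): reg=0x14
After byte 3 (0xC1): reg=0x25
After byte 4 (0xCE): reg=0x9F
After byte 5 (0x59): reg=0x5C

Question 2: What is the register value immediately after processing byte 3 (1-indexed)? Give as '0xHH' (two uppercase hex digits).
After byte 1 (0xE5): reg=0xB5
After byte 2 (0x6B): reg=0x14
After byte 3 (0xC1): reg=0x25

Answer: 0x25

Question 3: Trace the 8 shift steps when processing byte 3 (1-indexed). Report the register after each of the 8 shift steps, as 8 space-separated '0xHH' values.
After byte 1 (0xE5): reg=0xB5
After byte 2 (0x6B): reg=0x14
Register before byte 3: 0x14
After XOR with byte 0xC1: 0xD5

Answer: 0xAD 0x5D 0xBA 0x73 0xE6 0xCB 0x91 0x25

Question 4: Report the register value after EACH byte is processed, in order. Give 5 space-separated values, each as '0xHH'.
0xB5 0x14 0x25 0x9F 0x5C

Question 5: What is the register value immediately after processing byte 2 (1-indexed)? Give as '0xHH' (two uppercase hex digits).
Answer: 0x14

Derivation:
After byte 1 (0xE5): reg=0xB5
After byte 2 (0x6B): reg=0x14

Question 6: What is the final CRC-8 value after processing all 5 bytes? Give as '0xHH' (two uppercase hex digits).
After byte 1 (0xE5): reg=0xB5
After byte 2 (0x6B): reg=0x14
After byte 3 (0xC1): reg=0x25
After byte 4 (0xCE): reg=0x9F
After byte 5 (0x59): reg=0x5C

Answer: 0x5C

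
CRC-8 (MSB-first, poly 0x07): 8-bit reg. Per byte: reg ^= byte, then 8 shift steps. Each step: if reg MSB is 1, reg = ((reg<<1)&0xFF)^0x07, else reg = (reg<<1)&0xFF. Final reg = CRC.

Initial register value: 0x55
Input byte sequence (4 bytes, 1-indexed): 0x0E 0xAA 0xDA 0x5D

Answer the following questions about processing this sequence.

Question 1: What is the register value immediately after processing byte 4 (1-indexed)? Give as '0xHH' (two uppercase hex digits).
After byte 1 (0x0E): reg=0x86
After byte 2 (0xAA): reg=0xC4
After byte 3 (0xDA): reg=0x5A
After byte 4 (0x5D): reg=0x15

Answer: 0x15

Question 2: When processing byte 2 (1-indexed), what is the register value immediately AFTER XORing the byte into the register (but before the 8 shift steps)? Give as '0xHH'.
Answer: 0x2C

Derivation:
Register before byte 2: 0x86
Byte 2: 0xAA
0x86 XOR 0xAA = 0x2C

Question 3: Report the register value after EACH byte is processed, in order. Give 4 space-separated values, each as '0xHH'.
0x86 0xC4 0x5A 0x15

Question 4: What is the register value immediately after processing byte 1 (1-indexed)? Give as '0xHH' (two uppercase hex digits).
Answer: 0x86

Derivation:
After byte 1 (0x0E): reg=0x86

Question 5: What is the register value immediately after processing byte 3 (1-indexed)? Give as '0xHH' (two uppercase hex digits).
After byte 1 (0x0E): reg=0x86
After byte 2 (0xAA): reg=0xC4
After byte 3 (0xDA): reg=0x5A

Answer: 0x5A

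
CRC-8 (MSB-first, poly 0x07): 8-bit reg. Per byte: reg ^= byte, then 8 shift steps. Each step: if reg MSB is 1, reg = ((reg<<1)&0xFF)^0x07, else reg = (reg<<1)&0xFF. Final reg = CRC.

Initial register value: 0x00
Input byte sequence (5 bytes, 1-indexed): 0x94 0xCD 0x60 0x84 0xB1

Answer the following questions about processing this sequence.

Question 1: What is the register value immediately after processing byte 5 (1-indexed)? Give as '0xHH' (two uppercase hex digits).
After byte 1 (0x94): reg=0xE5
After byte 2 (0xCD): reg=0xD8
After byte 3 (0x60): reg=0x21
After byte 4 (0x84): reg=0x72
After byte 5 (0xB1): reg=0x47

Answer: 0x47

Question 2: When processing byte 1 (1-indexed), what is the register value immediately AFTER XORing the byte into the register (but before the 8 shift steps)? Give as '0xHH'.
Register before byte 1: 0x00
Byte 1: 0x94
0x00 XOR 0x94 = 0x94

Answer: 0x94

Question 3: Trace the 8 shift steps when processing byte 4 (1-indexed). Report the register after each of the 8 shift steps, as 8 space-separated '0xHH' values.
Answer: 0x4D 0x9A 0x33 0x66 0xCC 0x9F 0x39 0x72

Derivation:
After byte 1 (0x94): reg=0xE5
After byte 2 (0xCD): reg=0xD8
After byte 3 (0x60): reg=0x21
Register before byte 4: 0x21
After XOR with byte 0x84: 0xA5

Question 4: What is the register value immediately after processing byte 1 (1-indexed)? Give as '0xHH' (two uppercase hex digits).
Answer: 0xE5

Derivation:
After byte 1 (0x94): reg=0xE5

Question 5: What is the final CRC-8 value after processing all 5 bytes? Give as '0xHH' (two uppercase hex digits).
After byte 1 (0x94): reg=0xE5
After byte 2 (0xCD): reg=0xD8
After byte 3 (0x60): reg=0x21
After byte 4 (0x84): reg=0x72
After byte 5 (0xB1): reg=0x47

Answer: 0x47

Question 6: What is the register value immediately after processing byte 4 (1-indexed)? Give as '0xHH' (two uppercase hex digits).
After byte 1 (0x94): reg=0xE5
After byte 2 (0xCD): reg=0xD8
After byte 3 (0x60): reg=0x21
After byte 4 (0x84): reg=0x72

Answer: 0x72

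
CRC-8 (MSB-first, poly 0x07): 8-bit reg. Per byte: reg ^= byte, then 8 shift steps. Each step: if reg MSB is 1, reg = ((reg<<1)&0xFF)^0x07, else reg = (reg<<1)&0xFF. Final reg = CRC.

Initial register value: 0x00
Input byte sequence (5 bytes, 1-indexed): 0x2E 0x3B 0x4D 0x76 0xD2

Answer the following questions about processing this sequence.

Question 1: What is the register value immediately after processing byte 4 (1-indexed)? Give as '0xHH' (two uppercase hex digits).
After byte 1 (0x2E): reg=0xCA
After byte 2 (0x3B): reg=0xD9
After byte 3 (0x4D): reg=0xE5
After byte 4 (0x76): reg=0xF0

Answer: 0xF0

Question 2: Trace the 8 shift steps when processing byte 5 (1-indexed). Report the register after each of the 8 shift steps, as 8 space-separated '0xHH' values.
Answer: 0x44 0x88 0x17 0x2E 0x5C 0xB8 0x77 0xEE

Derivation:
After byte 1 (0x2E): reg=0xCA
After byte 2 (0x3B): reg=0xD9
After byte 3 (0x4D): reg=0xE5
After byte 4 (0x76): reg=0xF0
Register before byte 5: 0xF0
After XOR with byte 0xD2: 0x22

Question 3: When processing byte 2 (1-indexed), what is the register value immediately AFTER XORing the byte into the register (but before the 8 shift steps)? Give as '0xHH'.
Answer: 0xF1

Derivation:
Register before byte 2: 0xCA
Byte 2: 0x3B
0xCA XOR 0x3B = 0xF1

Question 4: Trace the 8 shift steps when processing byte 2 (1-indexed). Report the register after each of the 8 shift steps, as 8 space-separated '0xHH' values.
After byte 1 (0x2E): reg=0xCA
Register before byte 2: 0xCA
After XOR with byte 0x3B: 0xF1

Answer: 0xE5 0xCD 0x9D 0x3D 0x7A 0xF4 0xEF 0xD9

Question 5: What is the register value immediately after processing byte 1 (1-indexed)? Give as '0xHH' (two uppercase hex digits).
After byte 1 (0x2E): reg=0xCA

Answer: 0xCA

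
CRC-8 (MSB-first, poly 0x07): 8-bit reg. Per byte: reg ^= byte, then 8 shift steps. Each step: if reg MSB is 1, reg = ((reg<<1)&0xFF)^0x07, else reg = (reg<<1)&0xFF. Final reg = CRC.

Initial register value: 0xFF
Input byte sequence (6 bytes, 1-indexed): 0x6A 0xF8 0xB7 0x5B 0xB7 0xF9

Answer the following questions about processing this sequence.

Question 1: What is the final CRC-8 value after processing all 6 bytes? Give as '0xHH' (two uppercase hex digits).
Answer: 0x18

Derivation:
After byte 1 (0x6A): reg=0xE2
After byte 2 (0xF8): reg=0x46
After byte 3 (0xB7): reg=0xD9
After byte 4 (0x5B): reg=0x87
After byte 5 (0xB7): reg=0x90
After byte 6 (0xF9): reg=0x18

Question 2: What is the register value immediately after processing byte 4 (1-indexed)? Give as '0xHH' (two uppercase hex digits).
After byte 1 (0x6A): reg=0xE2
After byte 2 (0xF8): reg=0x46
After byte 3 (0xB7): reg=0xD9
After byte 4 (0x5B): reg=0x87

Answer: 0x87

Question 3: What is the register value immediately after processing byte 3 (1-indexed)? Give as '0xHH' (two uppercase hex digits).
Answer: 0xD9

Derivation:
After byte 1 (0x6A): reg=0xE2
After byte 2 (0xF8): reg=0x46
After byte 3 (0xB7): reg=0xD9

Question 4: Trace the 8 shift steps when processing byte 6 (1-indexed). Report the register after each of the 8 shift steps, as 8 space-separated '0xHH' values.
Answer: 0xD2 0xA3 0x41 0x82 0x03 0x06 0x0C 0x18

Derivation:
After byte 1 (0x6A): reg=0xE2
After byte 2 (0xF8): reg=0x46
After byte 3 (0xB7): reg=0xD9
After byte 4 (0x5B): reg=0x87
After byte 5 (0xB7): reg=0x90
Register before byte 6: 0x90
After XOR with byte 0xF9: 0x69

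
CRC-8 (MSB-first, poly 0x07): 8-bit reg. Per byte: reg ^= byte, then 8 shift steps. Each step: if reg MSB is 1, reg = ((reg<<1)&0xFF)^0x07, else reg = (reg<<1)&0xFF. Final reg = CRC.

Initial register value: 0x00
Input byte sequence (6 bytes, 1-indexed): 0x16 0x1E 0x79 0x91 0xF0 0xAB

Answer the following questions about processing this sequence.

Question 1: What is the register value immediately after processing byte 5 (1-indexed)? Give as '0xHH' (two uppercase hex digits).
After byte 1 (0x16): reg=0x62
After byte 2 (0x1E): reg=0x73
After byte 3 (0x79): reg=0x36
After byte 4 (0x91): reg=0x7C
After byte 5 (0xF0): reg=0xAD

Answer: 0xAD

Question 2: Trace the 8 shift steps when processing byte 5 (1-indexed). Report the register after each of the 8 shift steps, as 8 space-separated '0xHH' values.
After byte 1 (0x16): reg=0x62
After byte 2 (0x1E): reg=0x73
After byte 3 (0x79): reg=0x36
After byte 4 (0x91): reg=0x7C
Register before byte 5: 0x7C
After XOR with byte 0xF0: 0x8C

Answer: 0x1F 0x3E 0x7C 0xF8 0xF7 0xE9 0xD5 0xAD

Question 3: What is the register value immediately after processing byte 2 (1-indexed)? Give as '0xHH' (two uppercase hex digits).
Answer: 0x73

Derivation:
After byte 1 (0x16): reg=0x62
After byte 2 (0x1E): reg=0x73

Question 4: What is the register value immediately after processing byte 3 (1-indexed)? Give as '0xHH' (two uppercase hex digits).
Answer: 0x36

Derivation:
After byte 1 (0x16): reg=0x62
After byte 2 (0x1E): reg=0x73
After byte 3 (0x79): reg=0x36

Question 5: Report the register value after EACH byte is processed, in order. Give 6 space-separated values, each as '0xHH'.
0x62 0x73 0x36 0x7C 0xAD 0x12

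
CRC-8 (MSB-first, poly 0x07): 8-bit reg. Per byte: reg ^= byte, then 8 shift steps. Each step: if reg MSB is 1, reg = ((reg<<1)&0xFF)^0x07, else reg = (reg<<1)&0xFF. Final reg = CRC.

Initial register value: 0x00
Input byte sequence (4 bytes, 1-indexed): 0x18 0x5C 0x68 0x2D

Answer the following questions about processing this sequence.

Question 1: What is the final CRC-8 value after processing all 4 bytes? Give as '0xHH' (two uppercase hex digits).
Answer: 0x97

Derivation:
After byte 1 (0x18): reg=0x48
After byte 2 (0x5C): reg=0x6C
After byte 3 (0x68): reg=0x1C
After byte 4 (0x2D): reg=0x97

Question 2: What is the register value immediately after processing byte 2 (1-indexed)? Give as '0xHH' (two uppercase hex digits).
Answer: 0x6C

Derivation:
After byte 1 (0x18): reg=0x48
After byte 2 (0x5C): reg=0x6C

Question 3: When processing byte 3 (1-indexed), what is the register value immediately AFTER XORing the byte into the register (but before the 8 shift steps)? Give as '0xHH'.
Answer: 0x04

Derivation:
Register before byte 3: 0x6C
Byte 3: 0x68
0x6C XOR 0x68 = 0x04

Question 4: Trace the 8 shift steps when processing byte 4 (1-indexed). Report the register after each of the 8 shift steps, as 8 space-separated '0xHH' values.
Answer: 0x62 0xC4 0x8F 0x19 0x32 0x64 0xC8 0x97

Derivation:
After byte 1 (0x18): reg=0x48
After byte 2 (0x5C): reg=0x6C
After byte 3 (0x68): reg=0x1C
Register before byte 4: 0x1C
After XOR with byte 0x2D: 0x31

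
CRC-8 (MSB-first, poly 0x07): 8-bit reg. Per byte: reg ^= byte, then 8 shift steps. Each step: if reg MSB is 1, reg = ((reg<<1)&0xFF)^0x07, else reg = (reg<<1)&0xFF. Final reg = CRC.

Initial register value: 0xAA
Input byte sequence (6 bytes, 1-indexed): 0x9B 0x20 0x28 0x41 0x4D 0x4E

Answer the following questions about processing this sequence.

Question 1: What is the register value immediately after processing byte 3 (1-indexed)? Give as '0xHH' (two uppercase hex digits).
After byte 1 (0x9B): reg=0x97
After byte 2 (0x20): reg=0x0C
After byte 3 (0x28): reg=0xFC

Answer: 0xFC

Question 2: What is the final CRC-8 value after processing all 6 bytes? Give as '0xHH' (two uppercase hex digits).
Answer: 0x24

Derivation:
After byte 1 (0x9B): reg=0x97
After byte 2 (0x20): reg=0x0C
After byte 3 (0x28): reg=0xFC
After byte 4 (0x41): reg=0x3A
After byte 5 (0x4D): reg=0x42
After byte 6 (0x4E): reg=0x24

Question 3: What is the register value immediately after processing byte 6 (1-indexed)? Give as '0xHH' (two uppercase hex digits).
After byte 1 (0x9B): reg=0x97
After byte 2 (0x20): reg=0x0C
After byte 3 (0x28): reg=0xFC
After byte 4 (0x41): reg=0x3A
After byte 5 (0x4D): reg=0x42
After byte 6 (0x4E): reg=0x24

Answer: 0x24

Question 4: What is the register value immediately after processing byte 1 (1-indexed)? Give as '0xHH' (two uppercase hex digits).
After byte 1 (0x9B): reg=0x97

Answer: 0x97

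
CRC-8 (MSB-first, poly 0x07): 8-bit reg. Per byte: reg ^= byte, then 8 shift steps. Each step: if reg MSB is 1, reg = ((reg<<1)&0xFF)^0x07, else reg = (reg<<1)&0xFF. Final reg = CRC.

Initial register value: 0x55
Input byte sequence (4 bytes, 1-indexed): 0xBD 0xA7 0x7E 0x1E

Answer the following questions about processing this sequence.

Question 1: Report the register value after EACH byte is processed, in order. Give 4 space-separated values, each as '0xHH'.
0x96 0x97 0x91 0xA4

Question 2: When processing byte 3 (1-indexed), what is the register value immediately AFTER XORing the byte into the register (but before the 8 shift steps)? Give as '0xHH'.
Register before byte 3: 0x97
Byte 3: 0x7E
0x97 XOR 0x7E = 0xE9

Answer: 0xE9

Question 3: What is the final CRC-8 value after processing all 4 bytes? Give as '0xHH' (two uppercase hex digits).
Answer: 0xA4

Derivation:
After byte 1 (0xBD): reg=0x96
After byte 2 (0xA7): reg=0x97
After byte 3 (0x7E): reg=0x91
After byte 4 (0x1E): reg=0xA4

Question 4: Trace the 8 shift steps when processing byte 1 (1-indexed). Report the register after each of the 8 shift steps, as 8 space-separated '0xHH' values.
Register before byte 1: 0x55
After XOR with byte 0xBD: 0xE8

Answer: 0xD7 0xA9 0x55 0xAA 0x53 0xA6 0x4B 0x96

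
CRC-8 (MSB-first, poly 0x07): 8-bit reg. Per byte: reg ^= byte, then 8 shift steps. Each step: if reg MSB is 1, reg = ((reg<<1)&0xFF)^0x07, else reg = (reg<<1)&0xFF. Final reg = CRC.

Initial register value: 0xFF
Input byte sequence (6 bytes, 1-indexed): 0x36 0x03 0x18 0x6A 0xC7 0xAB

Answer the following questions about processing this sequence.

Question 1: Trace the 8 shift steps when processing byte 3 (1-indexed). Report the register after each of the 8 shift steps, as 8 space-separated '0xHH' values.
Answer: 0x82 0x03 0x06 0x0C 0x18 0x30 0x60 0xC0

Derivation:
After byte 1 (0x36): reg=0x71
After byte 2 (0x03): reg=0x59
Register before byte 3: 0x59
After XOR with byte 0x18: 0x41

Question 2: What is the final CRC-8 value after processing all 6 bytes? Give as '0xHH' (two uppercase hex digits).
After byte 1 (0x36): reg=0x71
After byte 2 (0x03): reg=0x59
After byte 3 (0x18): reg=0xC0
After byte 4 (0x6A): reg=0x5F
After byte 5 (0xC7): reg=0xC1
After byte 6 (0xAB): reg=0x11

Answer: 0x11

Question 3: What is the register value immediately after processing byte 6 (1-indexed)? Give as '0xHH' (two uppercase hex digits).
After byte 1 (0x36): reg=0x71
After byte 2 (0x03): reg=0x59
After byte 3 (0x18): reg=0xC0
After byte 4 (0x6A): reg=0x5F
After byte 5 (0xC7): reg=0xC1
After byte 6 (0xAB): reg=0x11

Answer: 0x11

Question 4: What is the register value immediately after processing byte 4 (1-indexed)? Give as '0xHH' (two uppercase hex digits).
After byte 1 (0x36): reg=0x71
After byte 2 (0x03): reg=0x59
After byte 3 (0x18): reg=0xC0
After byte 4 (0x6A): reg=0x5F

Answer: 0x5F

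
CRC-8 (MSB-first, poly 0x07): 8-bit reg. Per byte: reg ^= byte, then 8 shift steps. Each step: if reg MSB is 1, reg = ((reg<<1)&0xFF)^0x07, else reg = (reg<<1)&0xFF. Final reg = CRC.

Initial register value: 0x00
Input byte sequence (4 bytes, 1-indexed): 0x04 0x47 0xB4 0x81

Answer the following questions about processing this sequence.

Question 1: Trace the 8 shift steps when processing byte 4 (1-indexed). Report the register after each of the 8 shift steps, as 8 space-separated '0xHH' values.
Answer: 0x3E 0x7C 0xF8 0xF7 0xE9 0xD5 0xAD 0x5D

Derivation:
After byte 1 (0x04): reg=0x1C
After byte 2 (0x47): reg=0x86
After byte 3 (0xB4): reg=0x9E
Register before byte 4: 0x9E
After XOR with byte 0x81: 0x1F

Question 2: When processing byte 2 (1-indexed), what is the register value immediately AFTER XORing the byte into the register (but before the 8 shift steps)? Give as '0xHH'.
Answer: 0x5B

Derivation:
Register before byte 2: 0x1C
Byte 2: 0x47
0x1C XOR 0x47 = 0x5B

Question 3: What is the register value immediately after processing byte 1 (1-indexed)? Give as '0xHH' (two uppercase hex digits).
Answer: 0x1C

Derivation:
After byte 1 (0x04): reg=0x1C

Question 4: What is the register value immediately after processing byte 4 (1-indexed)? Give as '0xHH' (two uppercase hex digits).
After byte 1 (0x04): reg=0x1C
After byte 2 (0x47): reg=0x86
After byte 3 (0xB4): reg=0x9E
After byte 4 (0x81): reg=0x5D

Answer: 0x5D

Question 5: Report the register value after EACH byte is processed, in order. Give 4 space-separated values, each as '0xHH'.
0x1C 0x86 0x9E 0x5D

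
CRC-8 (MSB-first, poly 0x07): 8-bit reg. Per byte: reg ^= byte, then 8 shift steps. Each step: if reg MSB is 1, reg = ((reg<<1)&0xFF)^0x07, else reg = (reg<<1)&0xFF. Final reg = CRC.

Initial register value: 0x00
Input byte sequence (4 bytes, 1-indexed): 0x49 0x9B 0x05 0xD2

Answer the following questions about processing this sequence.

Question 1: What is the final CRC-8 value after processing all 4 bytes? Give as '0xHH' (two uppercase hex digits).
Answer: 0x09

Derivation:
After byte 1 (0x49): reg=0xF8
After byte 2 (0x9B): reg=0x2E
After byte 3 (0x05): reg=0xD1
After byte 4 (0xD2): reg=0x09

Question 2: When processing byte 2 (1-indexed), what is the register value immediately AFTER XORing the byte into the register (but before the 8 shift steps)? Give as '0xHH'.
Register before byte 2: 0xF8
Byte 2: 0x9B
0xF8 XOR 0x9B = 0x63

Answer: 0x63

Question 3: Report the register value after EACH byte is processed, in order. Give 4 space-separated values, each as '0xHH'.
0xF8 0x2E 0xD1 0x09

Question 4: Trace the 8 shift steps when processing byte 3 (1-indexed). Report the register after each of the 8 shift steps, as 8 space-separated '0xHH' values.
After byte 1 (0x49): reg=0xF8
After byte 2 (0x9B): reg=0x2E
Register before byte 3: 0x2E
After XOR with byte 0x05: 0x2B

Answer: 0x56 0xAC 0x5F 0xBE 0x7B 0xF6 0xEB 0xD1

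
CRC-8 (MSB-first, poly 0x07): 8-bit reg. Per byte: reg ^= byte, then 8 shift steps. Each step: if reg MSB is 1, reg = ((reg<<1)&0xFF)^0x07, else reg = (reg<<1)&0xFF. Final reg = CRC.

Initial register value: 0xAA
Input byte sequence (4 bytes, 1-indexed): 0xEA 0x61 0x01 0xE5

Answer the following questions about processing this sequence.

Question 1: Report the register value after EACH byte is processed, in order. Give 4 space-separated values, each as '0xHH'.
0xC7 0x7B 0x61 0x95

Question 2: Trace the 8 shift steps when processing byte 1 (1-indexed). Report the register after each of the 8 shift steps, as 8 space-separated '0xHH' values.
Answer: 0x80 0x07 0x0E 0x1C 0x38 0x70 0xE0 0xC7

Derivation:
Register before byte 1: 0xAA
After XOR with byte 0xEA: 0x40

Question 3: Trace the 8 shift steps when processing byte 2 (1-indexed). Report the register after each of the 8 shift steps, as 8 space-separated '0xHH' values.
Answer: 0x4B 0x96 0x2B 0x56 0xAC 0x5F 0xBE 0x7B

Derivation:
After byte 1 (0xEA): reg=0xC7
Register before byte 2: 0xC7
After XOR with byte 0x61: 0xA6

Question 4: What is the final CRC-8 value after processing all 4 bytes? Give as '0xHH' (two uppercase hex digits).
Answer: 0x95

Derivation:
After byte 1 (0xEA): reg=0xC7
After byte 2 (0x61): reg=0x7B
After byte 3 (0x01): reg=0x61
After byte 4 (0xE5): reg=0x95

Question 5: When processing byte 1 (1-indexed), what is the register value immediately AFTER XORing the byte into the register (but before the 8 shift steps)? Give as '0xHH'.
Answer: 0x40

Derivation:
Register before byte 1: 0xAA
Byte 1: 0xEA
0xAA XOR 0xEA = 0x40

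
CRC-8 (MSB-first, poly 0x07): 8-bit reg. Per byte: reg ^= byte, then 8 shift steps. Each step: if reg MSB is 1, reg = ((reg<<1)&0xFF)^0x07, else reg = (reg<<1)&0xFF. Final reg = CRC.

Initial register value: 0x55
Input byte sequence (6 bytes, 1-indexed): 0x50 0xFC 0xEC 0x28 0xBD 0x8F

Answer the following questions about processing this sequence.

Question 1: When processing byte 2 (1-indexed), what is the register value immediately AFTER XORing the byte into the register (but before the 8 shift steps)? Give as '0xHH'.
Answer: 0xE7

Derivation:
Register before byte 2: 0x1B
Byte 2: 0xFC
0x1B XOR 0xFC = 0xE7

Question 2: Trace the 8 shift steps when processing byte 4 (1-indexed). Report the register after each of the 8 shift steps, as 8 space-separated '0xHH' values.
After byte 1 (0x50): reg=0x1B
After byte 2 (0xFC): reg=0xBB
After byte 3 (0xEC): reg=0xA2
Register before byte 4: 0xA2
After XOR with byte 0x28: 0x8A

Answer: 0x13 0x26 0x4C 0x98 0x37 0x6E 0xDC 0xBF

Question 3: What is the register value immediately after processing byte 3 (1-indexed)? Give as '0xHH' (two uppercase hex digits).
Answer: 0xA2

Derivation:
After byte 1 (0x50): reg=0x1B
After byte 2 (0xFC): reg=0xBB
After byte 3 (0xEC): reg=0xA2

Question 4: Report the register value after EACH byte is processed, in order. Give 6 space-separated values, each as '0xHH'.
0x1B 0xBB 0xA2 0xBF 0x0E 0x8E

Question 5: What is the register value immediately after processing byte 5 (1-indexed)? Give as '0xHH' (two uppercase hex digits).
Answer: 0x0E

Derivation:
After byte 1 (0x50): reg=0x1B
After byte 2 (0xFC): reg=0xBB
After byte 3 (0xEC): reg=0xA2
After byte 4 (0x28): reg=0xBF
After byte 5 (0xBD): reg=0x0E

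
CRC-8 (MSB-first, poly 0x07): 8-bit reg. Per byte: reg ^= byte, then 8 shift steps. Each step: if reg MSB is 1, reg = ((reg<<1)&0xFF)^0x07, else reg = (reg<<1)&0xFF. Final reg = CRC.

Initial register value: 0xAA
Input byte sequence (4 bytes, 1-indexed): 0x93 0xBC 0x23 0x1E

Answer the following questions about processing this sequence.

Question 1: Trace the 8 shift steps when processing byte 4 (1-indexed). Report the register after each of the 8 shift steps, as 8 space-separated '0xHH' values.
Answer: 0x39 0x72 0xE4 0xCF 0x99 0x35 0x6A 0xD4

Derivation:
After byte 1 (0x93): reg=0xAF
After byte 2 (0xBC): reg=0x79
After byte 3 (0x23): reg=0x81
Register before byte 4: 0x81
After XOR with byte 0x1E: 0x9F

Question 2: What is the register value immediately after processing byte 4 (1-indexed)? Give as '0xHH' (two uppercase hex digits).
Answer: 0xD4

Derivation:
After byte 1 (0x93): reg=0xAF
After byte 2 (0xBC): reg=0x79
After byte 3 (0x23): reg=0x81
After byte 4 (0x1E): reg=0xD4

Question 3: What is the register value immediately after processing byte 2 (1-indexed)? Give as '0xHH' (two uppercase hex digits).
Answer: 0x79

Derivation:
After byte 1 (0x93): reg=0xAF
After byte 2 (0xBC): reg=0x79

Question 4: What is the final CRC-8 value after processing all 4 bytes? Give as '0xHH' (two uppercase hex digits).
After byte 1 (0x93): reg=0xAF
After byte 2 (0xBC): reg=0x79
After byte 3 (0x23): reg=0x81
After byte 4 (0x1E): reg=0xD4

Answer: 0xD4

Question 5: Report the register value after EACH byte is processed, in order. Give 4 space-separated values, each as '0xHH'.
0xAF 0x79 0x81 0xD4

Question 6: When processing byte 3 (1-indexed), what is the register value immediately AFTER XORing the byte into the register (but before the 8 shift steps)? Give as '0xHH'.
Answer: 0x5A

Derivation:
Register before byte 3: 0x79
Byte 3: 0x23
0x79 XOR 0x23 = 0x5A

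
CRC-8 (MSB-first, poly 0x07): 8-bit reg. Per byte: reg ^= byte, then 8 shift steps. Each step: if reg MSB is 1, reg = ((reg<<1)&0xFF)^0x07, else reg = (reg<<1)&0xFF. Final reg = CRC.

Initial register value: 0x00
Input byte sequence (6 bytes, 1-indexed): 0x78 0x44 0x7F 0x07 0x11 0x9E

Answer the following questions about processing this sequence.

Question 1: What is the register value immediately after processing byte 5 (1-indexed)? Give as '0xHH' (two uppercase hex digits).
Answer: 0x78

Derivation:
After byte 1 (0x78): reg=0x6F
After byte 2 (0x44): reg=0xD1
After byte 3 (0x7F): reg=0x43
After byte 4 (0x07): reg=0xDB
After byte 5 (0x11): reg=0x78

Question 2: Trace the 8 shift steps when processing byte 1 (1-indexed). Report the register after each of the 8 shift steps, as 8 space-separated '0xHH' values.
Answer: 0xF0 0xE7 0xC9 0x95 0x2D 0x5A 0xB4 0x6F

Derivation:
Register before byte 1: 0x00
After XOR with byte 0x78: 0x78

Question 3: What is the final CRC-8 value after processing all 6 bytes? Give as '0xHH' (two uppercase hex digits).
After byte 1 (0x78): reg=0x6F
After byte 2 (0x44): reg=0xD1
After byte 3 (0x7F): reg=0x43
After byte 4 (0x07): reg=0xDB
After byte 5 (0x11): reg=0x78
After byte 6 (0x9E): reg=0xBC

Answer: 0xBC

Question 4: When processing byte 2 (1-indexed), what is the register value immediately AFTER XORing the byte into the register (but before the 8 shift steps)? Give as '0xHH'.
Register before byte 2: 0x6F
Byte 2: 0x44
0x6F XOR 0x44 = 0x2B

Answer: 0x2B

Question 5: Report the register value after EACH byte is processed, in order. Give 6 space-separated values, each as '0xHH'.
0x6F 0xD1 0x43 0xDB 0x78 0xBC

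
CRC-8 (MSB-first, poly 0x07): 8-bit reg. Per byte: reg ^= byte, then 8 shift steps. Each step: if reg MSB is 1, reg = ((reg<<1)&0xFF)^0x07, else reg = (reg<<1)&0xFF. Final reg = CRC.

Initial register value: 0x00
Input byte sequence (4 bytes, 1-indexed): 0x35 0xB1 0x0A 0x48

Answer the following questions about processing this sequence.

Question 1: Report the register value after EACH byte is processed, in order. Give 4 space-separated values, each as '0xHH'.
0x8B 0xA6 0x4D 0x1B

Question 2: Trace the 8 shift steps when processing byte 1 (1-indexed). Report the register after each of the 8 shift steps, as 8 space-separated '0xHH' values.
Register before byte 1: 0x00
After XOR with byte 0x35: 0x35

Answer: 0x6A 0xD4 0xAF 0x59 0xB2 0x63 0xC6 0x8B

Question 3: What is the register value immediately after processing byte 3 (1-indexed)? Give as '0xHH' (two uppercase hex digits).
After byte 1 (0x35): reg=0x8B
After byte 2 (0xB1): reg=0xA6
After byte 3 (0x0A): reg=0x4D

Answer: 0x4D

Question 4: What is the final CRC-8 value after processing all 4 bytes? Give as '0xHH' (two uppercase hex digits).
Answer: 0x1B

Derivation:
After byte 1 (0x35): reg=0x8B
After byte 2 (0xB1): reg=0xA6
After byte 3 (0x0A): reg=0x4D
After byte 4 (0x48): reg=0x1B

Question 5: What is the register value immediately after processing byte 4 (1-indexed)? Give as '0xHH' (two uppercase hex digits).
Answer: 0x1B

Derivation:
After byte 1 (0x35): reg=0x8B
After byte 2 (0xB1): reg=0xA6
After byte 3 (0x0A): reg=0x4D
After byte 4 (0x48): reg=0x1B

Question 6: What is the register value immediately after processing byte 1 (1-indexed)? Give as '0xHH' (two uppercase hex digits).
After byte 1 (0x35): reg=0x8B

Answer: 0x8B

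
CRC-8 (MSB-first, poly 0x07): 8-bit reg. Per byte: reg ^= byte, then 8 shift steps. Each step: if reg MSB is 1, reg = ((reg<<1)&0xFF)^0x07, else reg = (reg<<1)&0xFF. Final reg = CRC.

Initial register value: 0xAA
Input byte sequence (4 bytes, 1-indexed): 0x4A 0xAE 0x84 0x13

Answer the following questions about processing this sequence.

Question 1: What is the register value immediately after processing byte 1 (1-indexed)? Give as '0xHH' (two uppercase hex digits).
After byte 1 (0x4A): reg=0xAE

Answer: 0xAE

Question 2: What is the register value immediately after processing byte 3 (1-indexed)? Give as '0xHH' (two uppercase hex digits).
After byte 1 (0x4A): reg=0xAE
After byte 2 (0xAE): reg=0x00
After byte 3 (0x84): reg=0x95

Answer: 0x95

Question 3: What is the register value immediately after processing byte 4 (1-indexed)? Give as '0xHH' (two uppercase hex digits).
After byte 1 (0x4A): reg=0xAE
After byte 2 (0xAE): reg=0x00
After byte 3 (0x84): reg=0x95
After byte 4 (0x13): reg=0x9B

Answer: 0x9B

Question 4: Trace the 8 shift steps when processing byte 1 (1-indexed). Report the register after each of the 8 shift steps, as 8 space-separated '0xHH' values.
Register before byte 1: 0xAA
After XOR with byte 0x4A: 0xE0

Answer: 0xC7 0x89 0x15 0x2A 0x54 0xA8 0x57 0xAE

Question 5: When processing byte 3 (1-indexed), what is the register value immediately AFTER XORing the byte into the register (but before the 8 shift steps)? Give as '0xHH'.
Register before byte 3: 0x00
Byte 3: 0x84
0x00 XOR 0x84 = 0x84

Answer: 0x84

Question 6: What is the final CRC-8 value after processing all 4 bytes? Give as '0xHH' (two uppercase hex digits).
After byte 1 (0x4A): reg=0xAE
After byte 2 (0xAE): reg=0x00
After byte 3 (0x84): reg=0x95
After byte 4 (0x13): reg=0x9B

Answer: 0x9B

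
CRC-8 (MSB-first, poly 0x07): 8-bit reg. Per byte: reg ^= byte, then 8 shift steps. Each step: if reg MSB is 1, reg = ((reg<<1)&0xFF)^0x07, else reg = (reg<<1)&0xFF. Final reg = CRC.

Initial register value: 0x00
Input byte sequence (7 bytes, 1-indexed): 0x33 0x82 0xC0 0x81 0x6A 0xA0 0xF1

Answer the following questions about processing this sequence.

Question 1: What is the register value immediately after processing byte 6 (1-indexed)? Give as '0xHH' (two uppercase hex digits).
After byte 1 (0x33): reg=0x99
After byte 2 (0x82): reg=0x41
After byte 3 (0xC0): reg=0x8E
After byte 4 (0x81): reg=0x2D
After byte 5 (0x6A): reg=0xD2
After byte 6 (0xA0): reg=0x59

Answer: 0x59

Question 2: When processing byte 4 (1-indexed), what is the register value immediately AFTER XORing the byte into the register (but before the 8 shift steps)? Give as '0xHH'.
Answer: 0x0F

Derivation:
Register before byte 4: 0x8E
Byte 4: 0x81
0x8E XOR 0x81 = 0x0F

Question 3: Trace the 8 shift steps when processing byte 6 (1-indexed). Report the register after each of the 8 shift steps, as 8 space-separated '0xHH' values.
Answer: 0xE4 0xCF 0x99 0x35 0x6A 0xD4 0xAF 0x59

Derivation:
After byte 1 (0x33): reg=0x99
After byte 2 (0x82): reg=0x41
After byte 3 (0xC0): reg=0x8E
After byte 4 (0x81): reg=0x2D
After byte 5 (0x6A): reg=0xD2
Register before byte 6: 0xD2
After XOR with byte 0xA0: 0x72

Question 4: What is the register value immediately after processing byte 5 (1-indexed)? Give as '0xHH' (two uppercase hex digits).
Answer: 0xD2

Derivation:
After byte 1 (0x33): reg=0x99
After byte 2 (0x82): reg=0x41
After byte 3 (0xC0): reg=0x8E
After byte 4 (0x81): reg=0x2D
After byte 5 (0x6A): reg=0xD2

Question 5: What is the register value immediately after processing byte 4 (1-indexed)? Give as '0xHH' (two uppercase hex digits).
Answer: 0x2D

Derivation:
After byte 1 (0x33): reg=0x99
After byte 2 (0x82): reg=0x41
After byte 3 (0xC0): reg=0x8E
After byte 4 (0x81): reg=0x2D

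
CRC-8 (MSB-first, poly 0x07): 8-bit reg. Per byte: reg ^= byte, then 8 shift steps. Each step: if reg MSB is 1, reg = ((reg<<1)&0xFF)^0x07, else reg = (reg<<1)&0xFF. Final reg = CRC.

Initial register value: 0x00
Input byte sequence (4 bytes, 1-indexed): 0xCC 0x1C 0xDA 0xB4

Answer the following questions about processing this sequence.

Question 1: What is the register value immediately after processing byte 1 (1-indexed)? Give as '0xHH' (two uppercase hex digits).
Answer: 0x6A

Derivation:
After byte 1 (0xCC): reg=0x6A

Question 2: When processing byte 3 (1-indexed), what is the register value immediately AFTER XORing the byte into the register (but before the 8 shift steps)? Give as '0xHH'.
Answer: 0x9F

Derivation:
Register before byte 3: 0x45
Byte 3: 0xDA
0x45 XOR 0xDA = 0x9F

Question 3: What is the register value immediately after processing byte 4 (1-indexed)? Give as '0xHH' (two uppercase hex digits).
After byte 1 (0xCC): reg=0x6A
After byte 2 (0x1C): reg=0x45
After byte 3 (0xDA): reg=0xD4
After byte 4 (0xB4): reg=0x27

Answer: 0x27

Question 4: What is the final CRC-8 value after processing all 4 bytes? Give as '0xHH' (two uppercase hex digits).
After byte 1 (0xCC): reg=0x6A
After byte 2 (0x1C): reg=0x45
After byte 3 (0xDA): reg=0xD4
After byte 4 (0xB4): reg=0x27

Answer: 0x27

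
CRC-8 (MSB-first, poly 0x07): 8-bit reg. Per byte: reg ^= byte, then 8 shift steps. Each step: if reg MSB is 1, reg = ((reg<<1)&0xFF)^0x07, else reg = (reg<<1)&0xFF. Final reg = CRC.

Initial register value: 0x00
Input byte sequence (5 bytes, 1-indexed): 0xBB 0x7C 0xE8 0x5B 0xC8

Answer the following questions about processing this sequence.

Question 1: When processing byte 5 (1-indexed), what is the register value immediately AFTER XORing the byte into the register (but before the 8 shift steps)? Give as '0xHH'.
Register before byte 5: 0xE2
Byte 5: 0xC8
0xE2 XOR 0xC8 = 0x2A

Answer: 0x2A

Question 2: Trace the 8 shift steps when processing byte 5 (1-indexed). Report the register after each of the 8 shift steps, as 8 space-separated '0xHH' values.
Answer: 0x54 0xA8 0x57 0xAE 0x5B 0xB6 0x6B 0xD6

Derivation:
After byte 1 (0xBB): reg=0x28
After byte 2 (0x7C): reg=0xAB
After byte 3 (0xE8): reg=0xCE
After byte 4 (0x5B): reg=0xE2
Register before byte 5: 0xE2
After XOR with byte 0xC8: 0x2A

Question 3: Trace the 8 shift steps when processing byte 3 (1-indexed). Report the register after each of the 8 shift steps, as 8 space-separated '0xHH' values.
After byte 1 (0xBB): reg=0x28
After byte 2 (0x7C): reg=0xAB
Register before byte 3: 0xAB
After XOR with byte 0xE8: 0x43

Answer: 0x86 0x0B 0x16 0x2C 0x58 0xB0 0x67 0xCE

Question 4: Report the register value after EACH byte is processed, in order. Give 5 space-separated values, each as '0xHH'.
0x28 0xAB 0xCE 0xE2 0xD6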